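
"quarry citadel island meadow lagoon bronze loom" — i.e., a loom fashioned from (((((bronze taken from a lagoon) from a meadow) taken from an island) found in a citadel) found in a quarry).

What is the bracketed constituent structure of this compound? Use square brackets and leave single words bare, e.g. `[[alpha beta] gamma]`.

At the top level: head "loom"; modifier "quarry citadel island meadow lagoon bronze".
"quarry citadel island meadow lagoon bronze" → head "bronze" (specifically "citadel island meadow lagoon bronze"), modifier "quarry".
"citadel island meadow lagoon bronze" → head "bronze" (specifically "island meadow lagoon bronze"), modifier "citadel".
"island meadow lagoon bronze" → head "bronze" (specifically "meadow lagoon bronze"), modifier "island".
"meadow lagoon bronze" → head "bronze" (specifically "lagoon bronze"), modifier "meadow".
"lagoon bronze" → head "bronze", modifier "lagoon".
Assembled: [[quarry [citadel [island [meadow [lagoon bronze]]]]] loom].

[[quarry [citadel [island [meadow [lagoon bronze]]]]] loom]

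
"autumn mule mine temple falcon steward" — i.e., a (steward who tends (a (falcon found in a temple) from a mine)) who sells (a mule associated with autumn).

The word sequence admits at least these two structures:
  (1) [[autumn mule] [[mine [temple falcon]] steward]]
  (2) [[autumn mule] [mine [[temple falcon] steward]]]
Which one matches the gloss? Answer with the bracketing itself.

[[autumn mule] [[mine [temple falcon]] steward]]

The paraphrase's head is the "steward" part ("mine temple falcon steward"); its modifier is "autumn mule".
That top-level split, carried through the inner groups, gives [[autumn mule] [[mine [temple falcon]] steward]].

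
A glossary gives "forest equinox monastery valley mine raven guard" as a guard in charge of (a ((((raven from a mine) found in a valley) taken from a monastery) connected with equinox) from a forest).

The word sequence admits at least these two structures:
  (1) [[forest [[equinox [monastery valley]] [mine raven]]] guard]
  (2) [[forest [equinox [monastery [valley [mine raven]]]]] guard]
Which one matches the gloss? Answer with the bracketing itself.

[[forest [equinox [monastery [valley [mine raven]]]]] guard]

The paraphrase's head is the "guard" part ("guard"); its modifier is "forest equinox monastery valley mine raven".
That top-level split, carried through the inner groups, gives [[forest [equinox [monastery [valley [mine raven]]]]] guard].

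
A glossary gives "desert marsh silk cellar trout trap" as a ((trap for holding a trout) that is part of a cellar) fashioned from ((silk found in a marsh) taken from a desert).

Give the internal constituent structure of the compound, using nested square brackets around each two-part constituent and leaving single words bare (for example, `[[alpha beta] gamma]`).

[[desert [marsh silk]] [cellar [trout trap]]]

Whole compound: head "trap" (specifically "cellar trout trap"), modifier "desert marsh silk".
Within "desert marsh silk", the head is "silk" (specifically "marsh silk") and the modifier is "desert".
Within "marsh silk", the head is "silk" and the modifier is "marsh".
Within "cellar trout trap", the head is "trap" (specifically "trout trap") and the modifier is "cellar".
Within "trout trap", the head is "trap" and the modifier is "trout".
Assembled: [[desert [marsh silk]] [cellar [trout trap]]].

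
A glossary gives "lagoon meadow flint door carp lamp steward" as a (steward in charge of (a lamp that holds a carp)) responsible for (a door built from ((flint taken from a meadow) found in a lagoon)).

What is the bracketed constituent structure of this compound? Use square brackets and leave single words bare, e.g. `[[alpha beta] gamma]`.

The outermost head in the paraphrase is "steward" (specifically "carp lamp steward"), modified by "lagoon meadow flint door".
Within "lagoon meadow flint door", the head is "door" and the modifier is "lagoon meadow flint".
Within "lagoon meadow flint", the head is "flint" (specifically "meadow flint") and the modifier is "lagoon".
Within "meadow flint", the head is "flint" and the modifier is "meadow".
Within "carp lamp steward", the head is "steward" and the modifier is "carp lamp".
Within "carp lamp", the head is "lamp" and the modifier is "carp".
Assembled: [[[lagoon [meadow flint]] door] [[carp lamp] steward]].

[[[lagoon [meadow flint]] door] [[carp lamp] steward]]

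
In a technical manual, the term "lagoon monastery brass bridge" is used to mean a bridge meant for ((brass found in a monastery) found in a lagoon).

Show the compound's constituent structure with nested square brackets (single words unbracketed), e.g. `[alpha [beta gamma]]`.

[[lagoon [monastery brass]] bridge]

The outermost head in the paraphrase is "bridge", modified by "lagoon monastery brass".
"lagoon monastery brass" → head "brass" (specifically "monastery brass"), modifier "lagoon".
"monastery brass" → head "brass", modifier "monastery".
Putting it together: [[lagoon [monastery brass]] bridge].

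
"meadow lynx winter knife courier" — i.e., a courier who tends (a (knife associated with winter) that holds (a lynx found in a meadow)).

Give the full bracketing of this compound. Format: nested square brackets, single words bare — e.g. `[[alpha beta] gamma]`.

[[[meadow lynx] [winter knife]] courier]

Whole compound: head "courier", modifier "meadow lynx winter knife".
Within "meadow lynx winter knife", the head is "knife" (specifically "winter knife") and the modifier is "meadow lynx".
Within "meadow lynx", the head is "lynx" and the modifier is "meadow".
Within "winter knife", the head is "knife" and the modifier is "winter".
Putting it together: [[[meadow lynx] [winter knife]] courier].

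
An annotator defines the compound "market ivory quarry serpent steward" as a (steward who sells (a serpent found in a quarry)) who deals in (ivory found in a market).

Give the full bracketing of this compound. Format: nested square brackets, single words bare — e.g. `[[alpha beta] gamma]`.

Whole compound: head "steward" (specifically "quarry serpent steward"), modifier "market ivory".
Within "market ivory", the head is "ivory" and the modifier is "market".
Within "quarry serpent steward", the head is "steward" and the modifier is "quarry serpent".
Within "quarry serpent", the head is "serpent" and the modifier is "quarry".
Assembled: [[market ivory] [[quarry serpent] steward]].

[[market ivory] [[quarry serpent] steward]]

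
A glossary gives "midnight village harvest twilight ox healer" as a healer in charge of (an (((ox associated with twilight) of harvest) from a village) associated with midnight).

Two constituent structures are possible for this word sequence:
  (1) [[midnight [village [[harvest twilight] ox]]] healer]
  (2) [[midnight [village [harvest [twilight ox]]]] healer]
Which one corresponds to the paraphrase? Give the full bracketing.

The paraphrase's head is the "healer" part ("healer"); its modifier is "midnight village harvest twilight ox".
That top-level split, carried through the inner groups, gives [[midnight [village [harvest [twilight ox]]]] healer].

[[midnight [village [harvest [twilight ox]]]] healer]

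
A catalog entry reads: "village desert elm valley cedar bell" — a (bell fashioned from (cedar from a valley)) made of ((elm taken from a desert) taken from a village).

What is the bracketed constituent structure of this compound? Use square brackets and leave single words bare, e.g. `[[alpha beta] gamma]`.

[[village [desert elm]] [[valley cedar] bell]]

Overall it is a kind of bell (specifically "valley cedar bell"); the modifier is "village desert elm".
Inside "village desert elm": head "elm" (specifically "desert elm"), modifier "village".
Inside "desert elm": head "elm", modifier "desert".
Inside "valley cedar bell": head "bell", modifier "valley cedar".
Inside "valley cedar": head "cedar", modifier "valley".
Assembled: [[village [desert elm]] [[valley cedar] bell]].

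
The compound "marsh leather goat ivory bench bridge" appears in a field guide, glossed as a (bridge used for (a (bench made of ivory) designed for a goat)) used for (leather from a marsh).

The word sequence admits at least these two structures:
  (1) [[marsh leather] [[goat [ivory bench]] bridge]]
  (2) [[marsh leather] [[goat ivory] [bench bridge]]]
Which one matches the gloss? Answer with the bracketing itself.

[[marsh leather] [[goat [ivory bench]] bridge]]

The paraphrase's head is the "bridge" part ("goat ivory bench bridge"); its modifier is "marsh leather".
That top-level split, carried through the inner groups, gives [[marsh leather] [[goat [ivory bench]] bridge]].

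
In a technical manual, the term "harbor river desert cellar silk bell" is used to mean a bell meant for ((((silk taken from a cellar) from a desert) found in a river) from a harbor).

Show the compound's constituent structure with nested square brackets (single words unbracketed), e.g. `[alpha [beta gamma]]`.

Whole compound: head "bell", modifier "harbor river desert cellar silk".
Inside "harbor river desert cellar silk": head "silk" (specifically "river desert cellar silk"), modifier "harbor".
Inside "river desert cellar silk": head "silk" (specifically "desert cellar silk"), modifier "river".
Inside "desert cellar silk": head "silk" (specifically "cellar silk"), modifier "desert".
Inside "cellar silk": head "silk", modifier "cellar".
So the structure is [[harbor [river [desert [cellar silk]]]] bell].

[[harbor [river [desert [cellar silk]]]] bell]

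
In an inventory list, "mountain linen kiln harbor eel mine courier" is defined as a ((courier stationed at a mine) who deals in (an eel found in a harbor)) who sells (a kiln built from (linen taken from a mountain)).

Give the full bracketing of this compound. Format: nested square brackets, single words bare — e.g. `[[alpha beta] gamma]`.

At the top level: head "courier" (specifically "harbor eel mine courier"); modifier "mountain linen kiln".
Inside "mountain linen kiln": head "kiln", modifier "mountain linen".
Inside "mountain linen": head "linen", modifier "mountain".
Inside "harbor eel mine courier": head "courier" (specifically "mine courier"), modifier "harbor eel".
Inside "harbor eel": head "eel", modifier "harbor".
Inside "mine courier": head "courier", modifier "mine".
Assembled: [[[mountain linen] kiln] [[harbor eel] [mine courier]]].

[[[mountain linen] kiln] [[harbor eel] [mine courier]]]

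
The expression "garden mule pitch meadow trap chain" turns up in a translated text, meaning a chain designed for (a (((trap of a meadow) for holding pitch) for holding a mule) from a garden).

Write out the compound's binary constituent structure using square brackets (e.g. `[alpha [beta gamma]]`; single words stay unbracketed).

Whole compound: head "chain", modifier "garden mule pitch meadow trap".
"garden mule pitch meadow trap" → head "trap" (specifically "mule pitch meadow trap"), modifier "garden".
"mule pitch meadow trap" → head "trap" (specifically "pitch meadow trap"), modifier "mule".
"pitch meadow trap" → head "trap" (specifically "meadow trap"), modifier "pitch".
"meadow trap" → head "trap", modifier "meadow".
Putting it together: [[garden [mule [pitch [meadow trap]]]] chain].

[[garden [mule [pitch [meadow trap]]]] chain]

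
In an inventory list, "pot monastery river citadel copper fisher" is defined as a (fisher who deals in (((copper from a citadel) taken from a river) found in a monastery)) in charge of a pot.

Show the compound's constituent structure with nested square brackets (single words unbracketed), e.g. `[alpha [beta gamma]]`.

The outermost head in the paraphrase is "fisher" (specifically "monastery river citadel copper fisher"), modified by "pot".
"monastery river citadel copper fisher" → head "fisher", modifier "monastery river citadel copper".
"monastery river citadel copper" → head "copper" (specifically "river citadel copper"), modifier "monastery".
"river citadel copper" → head "copper" (specifically "citadel copper"), modifier "river".
"citadel copper" → head "copper", modifier "citadel".
So the structure is [pot [[monastery [river [citadel copper]]] fisher]].

[pot [[monastery [river [citadel copper]]] fisher]]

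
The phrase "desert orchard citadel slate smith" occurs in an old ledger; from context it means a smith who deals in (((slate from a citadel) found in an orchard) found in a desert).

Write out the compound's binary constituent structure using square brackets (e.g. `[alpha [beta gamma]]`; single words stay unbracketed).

At the top level: head "smith"; modifier "desert orchard citadel slate".
Inside "desert orchard citadel slate": head "slate" (specifically "orchard citadel slate"), modifier "desert".
Inside "orchard citadel slate": head "slate" (specifically "citadel slate"), modifier "orchard".
Inside "citadel slate": head "slate", modifier "citadel".
So the structure is [[desert [orchard [citadel slate]]] smith].

[[desert [orchard [citadel slate]]] smith]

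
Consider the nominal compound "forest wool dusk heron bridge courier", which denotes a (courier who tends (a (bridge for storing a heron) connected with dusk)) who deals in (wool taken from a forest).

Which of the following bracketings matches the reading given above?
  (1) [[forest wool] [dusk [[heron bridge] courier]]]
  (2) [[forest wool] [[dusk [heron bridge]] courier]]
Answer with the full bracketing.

[[forest wool] [[dusk [heron bridge]] courier]]

The paraphrase's head is the "courier" part ("dusk heron bridge courier"); its modifier is "forest wool".
That top-level split, carried through the inner groups, gives [[forest wool] [[dusk [heron bridge]] courier]].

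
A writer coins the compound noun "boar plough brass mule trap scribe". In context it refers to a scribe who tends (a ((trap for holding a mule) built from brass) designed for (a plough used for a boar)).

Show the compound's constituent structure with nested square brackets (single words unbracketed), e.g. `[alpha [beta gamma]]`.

[[[boar plough] [brass [mule trap]]] scribe]

Overall it is a kind of scribe; the modifier is "boar plough brass mule trap".
"boar plough brass mule trap" → head "trap" (specifically "brass mule trap"), modifier "boar plough".
"boar plough" → head "plough", modifier "boar".
"brass mule trap" → head "trap" (specifically "mule trap"), modifier "brass".
"mule trap" → head "trap", modifier "mule".
So the structure is [[[boar plough] [brass [mule trap]]] scribe].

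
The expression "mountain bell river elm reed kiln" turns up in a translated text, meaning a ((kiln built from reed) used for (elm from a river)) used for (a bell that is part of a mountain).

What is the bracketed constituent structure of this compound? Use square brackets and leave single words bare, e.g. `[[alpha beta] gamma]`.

Overall it is a kind of kiln (specifically "river elm reed kiln"); the modifier is "mountain bell".
Inside "mountain bell": head "bell", modifier "mountain".
Inside "river elm reed kiln": head "kiln" (specifically "reed kiln"), modifier "river elm".
Inside "river elm": head "elm", modifier "river".
Inside "reed kiln": head "kiln", modifier "reed".
Assembled: [[mountain bell] [[river elm] [reed kiln]]].

[[mountain bell] [[river elm] [reed kiln]]]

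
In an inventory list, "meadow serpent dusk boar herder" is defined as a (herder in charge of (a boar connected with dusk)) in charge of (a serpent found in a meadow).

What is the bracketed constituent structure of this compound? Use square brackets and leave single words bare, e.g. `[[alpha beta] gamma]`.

Whole compound: head "herder" (specifically "dusk boar herder"), modifier "meadow serpent".
"meadow serpent" → head "serpent", modifier "meadow".
"dusk boar herder" → head "herder", modifier "dusk boar".
"dusk boar" → head "boar", modifier "dusk".
Putting it together: [[meadow serpent] [[dusk boar] herder]].

[[meadow serpent] [[dusk boar] herder]]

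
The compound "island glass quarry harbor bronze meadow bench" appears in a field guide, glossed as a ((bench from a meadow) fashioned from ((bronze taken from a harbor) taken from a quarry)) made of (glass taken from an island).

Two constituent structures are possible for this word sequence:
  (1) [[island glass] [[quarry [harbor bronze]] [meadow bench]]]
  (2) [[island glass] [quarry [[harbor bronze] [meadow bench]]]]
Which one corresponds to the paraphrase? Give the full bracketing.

The paraphrase's head is the "bench" part ("quarry harbor bronze meadow bench"); its modifier is "island glass".
That top-level split, carried through the inner groups, gives [[island glass] [[quarry [harbor bronze]] [meadow bench]]].

[[island glass] [[quarry [harbor bronze]] [meadow bench]]]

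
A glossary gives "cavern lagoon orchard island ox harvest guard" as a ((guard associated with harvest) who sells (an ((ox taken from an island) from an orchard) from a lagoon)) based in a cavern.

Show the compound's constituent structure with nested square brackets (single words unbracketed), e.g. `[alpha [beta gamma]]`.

[cavern [[lagoon [orchard [island ox]]] [harvest guard]]]

At the top level: head "guard" (specifically "lagoon orchard island ox harvest guard"); modifier "cavern".
"lagoon orchard island ox harvest guard" → head "guard" (specifically "harvest guard"), modifier "lagoon orchard island ox".
"lagoon orchard island ox" → head "ox" (specifically "orchard island ox"), modifier "lagoon".
"orchard island ox" → head "ox" (specifically "island ox"), modifier "orchard".
"island ox" → head "ox", modifier "island".
"harvest guard" → head "guard", modifier "harvest".
So the structure is [cavern [[lagoon [orchard [island ox]]] [harvest guard]]].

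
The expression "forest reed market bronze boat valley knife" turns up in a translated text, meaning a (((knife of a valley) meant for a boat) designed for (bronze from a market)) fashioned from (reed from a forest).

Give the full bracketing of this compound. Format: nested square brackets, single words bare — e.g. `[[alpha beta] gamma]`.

[[forest reed] [[market bronze] [boat [valley knife]]]]

At the top level: head "knife" (specifically "market bronze boat valley knife"); modifier "forest reed".
Within "forest reed", the head is "reed" and the modifier is "forest".
Within "market bronze boat valley knife", the head is "knife" (specifically "boat valley knife") and the modifier is "market bronze".
Within "market bronze", the head is "bronze" and the modifier is "market".
Within "boat valley knife", the head is "knife" (specifically "valley knife") and the modifier is "boat".
Within "valley knife", the head is "knife" and the modifier is "valley".
So the structure is [[forest reed] [[market bronze] [boat [valley knife]]]].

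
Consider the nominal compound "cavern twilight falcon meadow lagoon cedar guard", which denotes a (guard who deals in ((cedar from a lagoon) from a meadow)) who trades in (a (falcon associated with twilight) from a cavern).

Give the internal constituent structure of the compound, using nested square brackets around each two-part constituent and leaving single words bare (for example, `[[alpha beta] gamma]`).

[[cavern [twilight falcon]] [[meadow [lagoon cedar]] guard]]

Overall it is a kind of guard (specifically "meadow lagoon cedar guard"); the modifier is "cavern twilight falcon".
Within "cavern twilight falcon", the head is "falcon" (specifically "twilight falcon") and the modifier is "cavern".
Within "twilight falcon", the head is "falcon" and the modifier is "twilight".
Within "meadow lagoon cedar guard", the head is "guard" and the modifier is "meadow lagoon cedar".
Within "meadow lagoon cedar", the head is "cedar" (specifically "lagoon cedar") and the modifier is "meadow".
Within "lagoon cedar", the head is "cedar" and the modifier is "lagoon".
Assembled: [[cavern [twilight falcon]] [[meadow [lagoon cedar]] guard]].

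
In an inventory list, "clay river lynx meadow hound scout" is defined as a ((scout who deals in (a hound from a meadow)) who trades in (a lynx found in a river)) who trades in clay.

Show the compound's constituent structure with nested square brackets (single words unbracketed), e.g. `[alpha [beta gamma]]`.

[clay [[river lynx] [[meadow hound] scout]]]

Overall it is a kind of scout (specifically "river lynx meadow hound scout"); the modifier is "clay".
"river lynx meadow hound scout" → head "scout" (specifically "meadow hound scout"), modifier "river lynx".
"river lynx" → head "lynx", modifier "river".
"meadow hound scout" → head "scout", modifier "meadow hound".
"meadow hound" → head "hound", modifier "meadow".
Assembled: [clay [[river lynx] [[meadow hound] scout]]].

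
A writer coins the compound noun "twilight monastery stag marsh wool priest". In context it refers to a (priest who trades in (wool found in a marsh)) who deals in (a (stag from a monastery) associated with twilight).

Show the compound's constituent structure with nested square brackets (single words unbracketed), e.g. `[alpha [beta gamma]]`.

Overall it is a kind of priest (specifically "marsh wool priest"); the modifier is "twilight monastery stag".
Inside "twilight monastery stag": head "stag" (specifically "monastery stag"), modifier "twilight".
Inside "monastery stag": head "stag", modifier "monastery".
Inside "marsh wool priest": head "priest", modifier "marsh wool".
Inside "marsh wool": head "wool", modifier "marsh".
So the structure is [[twilight [monastery stag]] [[marsh wool] priest]].

[[twilight [monastery stag]] [[marsh wool] priest]]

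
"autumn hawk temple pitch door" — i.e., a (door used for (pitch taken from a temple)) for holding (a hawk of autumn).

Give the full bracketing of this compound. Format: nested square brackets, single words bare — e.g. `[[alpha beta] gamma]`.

Whole compound: head "door" (specifically "temple pitch door"), modifier "autumn hawk".
Inside "autumn hawk": head "hawk", modifier "autumn".
Inside "temple pitch door": head "door", modifier "temple pitch".
Inside "temple pitch": head "pitch", modifier "temple".
Putting it together: [[autumn hawk] [[temple pitch] door]].

[[autumn hawk] [[temple pitch] door]]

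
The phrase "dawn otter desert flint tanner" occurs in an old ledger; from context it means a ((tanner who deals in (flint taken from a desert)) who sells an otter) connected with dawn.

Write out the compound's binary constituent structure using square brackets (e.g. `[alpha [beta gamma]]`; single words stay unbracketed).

[dawn [otter [[desert flint] tanner]]]

The outermost head in the paraphrase is "tanner" (specifically "otter desert flint tanner"), modified by "dawn".
Inside "otter desert flint tanner": head "tanner" (specifically "desert flint tanner"), modifier "otter".
Inside "desert flint tanner": head "tanner", modifier "desert flint".
Inside "desert flint": head "flint", modifier "desert".
Assembled: [dawn [otter [[desert flint] tanner]]].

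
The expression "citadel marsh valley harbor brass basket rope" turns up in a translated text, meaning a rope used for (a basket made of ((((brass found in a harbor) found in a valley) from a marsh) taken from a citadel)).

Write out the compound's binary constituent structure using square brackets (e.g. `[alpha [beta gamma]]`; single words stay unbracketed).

[[[citadel [marsh [valley [harbor brass]]]] basket] rope]

Whole compound: head "rope", modifier "citadel marsh valley harbor brass basket".
"citadel marsh valley harbor brass basket" → head "basket", modifier "citadel marsh valley harbor brass".
"citadel marsh valley harbor brass" → head "brass" (specifically "marsh valley harbor brass"), modifier "citadel".
"marsh valley harbor brass" → head "brass" (specifically "valley harbor brass"), modifier "marsh".
"valley harbor brass" → head "brass" (specifically "harbor brass"), modifier "valley".
"harbor brass" → head "brass", modifier "harbor".
Assembled: [[[citadel [marsh [valley [harbor brass]]]] basket] rope].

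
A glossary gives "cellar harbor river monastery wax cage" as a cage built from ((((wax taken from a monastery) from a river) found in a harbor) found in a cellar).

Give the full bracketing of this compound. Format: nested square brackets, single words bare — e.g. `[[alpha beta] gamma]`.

At the top level: head "cage"; modifier "cellar harbor river monastery wax".
"cellar harbor river monastery wax" → head "wax" (specifically "harbor river monastery wax"), modifier "cellar".
"harbor river monastery wax" → head "wax" (specifically "river monastery wax"), modifier "harbor".
"river monastery wax" → head "wax" (specifically "monastery wax"), modifier "river".
"monastery wax" → head "wax", modifier "monastery".
So the structure is [[cellar [harbor [river [monastery wax]]]] cage].

[[cellar [harbor [river [monastery wax]]]] cage]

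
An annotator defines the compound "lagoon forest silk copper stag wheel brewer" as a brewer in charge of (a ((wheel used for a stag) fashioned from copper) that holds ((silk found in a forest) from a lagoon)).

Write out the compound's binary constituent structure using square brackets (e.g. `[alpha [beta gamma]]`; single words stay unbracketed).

The outermost head in the paraphrase is "brewer", modified by "lagoon forest silk copper stag wheel".
Inside "lagoon forest silk copper stag wheel": head "wheel" (specifically "copper stag wheel"), modifier "lagoon forest silk".
Inside "lagoon forest silk": head "silk" (specifically "forest silk"), modifier "lagoon".
Inside "forest silk": head "silk", modifier "forest".
Inside "copper stag wheel": head "wheel" (specifically "stag wheel"), modifier "copper".
Inside "stag wheel": head "wheel", modifier "stag".
So the structure is [[[lagoon [forest silk]] [copper [stag wheel]]] brewer].

[[[lagoon [forest silk]] [copper [stag wheel]]] brewer]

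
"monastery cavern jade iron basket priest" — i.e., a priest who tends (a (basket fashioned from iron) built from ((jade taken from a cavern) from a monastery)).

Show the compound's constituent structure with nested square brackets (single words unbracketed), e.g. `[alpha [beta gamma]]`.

[[[monastery [cavern jade]] [iron basket]] priest]

The outermost head in the paraphrase is "priest", modified by "monastery cavern jade iron basket".
Inside "monastery cavern jade iron basket": head "basket" (specifically "iron basket"), modifier "monastery cavern jade".
Inside "monastery cavern jade": head "jade" (specifically "cavern jade"), modifier "monastery".
Inside "cavern jade": head "jade", modifier "cavern".
Inside "iron basket": head "basket", modifier "iron".
So the structure is [[[monastery [cavern jade]] [iron basket]] priest].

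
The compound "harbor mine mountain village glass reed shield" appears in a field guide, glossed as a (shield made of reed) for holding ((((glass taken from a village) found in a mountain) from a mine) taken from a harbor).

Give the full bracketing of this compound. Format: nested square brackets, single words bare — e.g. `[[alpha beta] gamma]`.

At the top level: head "shield" (specifically "reed shield"); modifier "harbor mine mountain village glass".
Inside "harbor mine mountain village glass": head "glass" (specifically "mine mountain village glass"), modifier "harbor".
Inside "mine mountain village glass": head "glass" (specifically "mountain village glass"), modifier "mine".
Inside "mountain village glass": head "glass" (specifically "village glass"), modifier "mountain".
Inside "village glass": head "glass", modifier "village".
Inside "reed shield": head "shield", modifier "reed".
Assembled: [[harbor [mine [mountain [village glass]]]] [reed shield]].

[[harbor [mine [mountain [village glass]]]] [reed shield]]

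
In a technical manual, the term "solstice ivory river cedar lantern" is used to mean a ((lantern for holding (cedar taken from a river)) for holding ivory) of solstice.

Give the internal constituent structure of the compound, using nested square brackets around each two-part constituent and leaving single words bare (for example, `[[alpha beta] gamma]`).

[solstice [ivory [[river cedar] lantern]]]

Overall it is a kind of lantern (specifically "ivory river cedar lantern"); the modifier is "solstice".
Within "ivory river cedar lantern", the head is "lantern" (specifically "river cedar lantern") and the modifier is "ivory".
Within "river cedar lantern", the head is "lantern" and the modifier is "river cedar".
Within "river cedar", the head is "cedar" and the modifier is "river".
Assembled: [solstice [ivory [[river cedar] lantern]]].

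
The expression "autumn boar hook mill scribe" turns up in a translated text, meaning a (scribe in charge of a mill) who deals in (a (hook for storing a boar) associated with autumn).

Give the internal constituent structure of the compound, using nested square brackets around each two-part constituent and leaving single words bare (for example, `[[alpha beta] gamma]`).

[[autumn [boar hook]] [mill scribe]]

Overall it is a kind of scribe (specifically "mill scribe"); the modifier is "autumn boar hook".
"autumn boar hook" → head "hook" (specifically "boar hook"), modifier "autumn".
"boar hook" → head "hook", modifier "boar".
"mill scribe" → head "scribe", modifier "mill".
Putting it together: [[autumn [boar hook]] [mill scribe]].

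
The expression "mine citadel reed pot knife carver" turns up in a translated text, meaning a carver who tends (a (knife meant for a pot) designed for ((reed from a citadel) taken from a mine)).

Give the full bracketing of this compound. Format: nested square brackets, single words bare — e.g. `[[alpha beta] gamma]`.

[[[mine [citadel reed]] [pot knife]] carver]

At the top level: head "carver"; modifier "mine citadel reed pot knife".
"mine citadel reed pot knife" → head "knife" (specifically "pot knife"), modifier "mine citadel reed".
"mine citadel reed" → head "reed" (specifically "citadel reed"), modifier "mine".
"citadel reed" → head "reed", modifier "citadel".
"pot knife" → head "knife", modifier "pot".
Assembled: [[[mine [citadel reed]] [pot knife]] carver].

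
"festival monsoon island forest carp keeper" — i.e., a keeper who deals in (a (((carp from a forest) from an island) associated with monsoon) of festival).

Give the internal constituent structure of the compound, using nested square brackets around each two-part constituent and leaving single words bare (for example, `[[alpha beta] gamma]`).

[[festival [monsoon [island [forest carp]]]] keeper]

At the top level: head "keeper"; modifier "festival monsoon island forest carp".
Inside "festival monsoon island forest carp": head "carp" (specifically "monsoon island forest carp"), modifier "festival".
Inside "monsoon island forest carp": head "carp" (specifically "island forest carp"), modifier "monsoon".
Inside "island forest carp": head "carp" (specifically "forest carp"), modifier "island".
Inside "forest carp": head "carp", modifier "forest".
Assembled: [[festival [monsoon [island [forest carp]]]] keeper].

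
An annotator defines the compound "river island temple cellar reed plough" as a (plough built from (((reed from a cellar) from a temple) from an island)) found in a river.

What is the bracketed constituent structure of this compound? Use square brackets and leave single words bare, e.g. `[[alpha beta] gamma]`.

At the top level: head "plough" (specifically "island temple cellar reed plough"); modifier "river".
"island temple cellar reed plough" → head "plough", modifier "island temple cellar reed".
"island temple cellar reed" → head "reed" (specifically "temple cellar reed"), modifier "island".
"temple cellar reed" → head "reed" (specifically "cellar reed"), modifier "temple".
"cellar reed" → head "reed", modifier "cellar".
Putting it together: [river [[island [temple [cellar reed]]] plough]].

[river [[island [temple [cellar reed]]] plough]]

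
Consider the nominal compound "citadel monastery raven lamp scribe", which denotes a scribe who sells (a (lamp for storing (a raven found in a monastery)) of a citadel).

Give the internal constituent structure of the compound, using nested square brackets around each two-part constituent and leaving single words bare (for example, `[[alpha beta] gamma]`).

At the top level: head "scribe"; modifier "citadel monastery raven lamp".
Within "citadel monastery raven lamp", the head is "lamp" (specifically "monastery raven lamp") and the modifier is "citadel".
Within "monastery raven lamp", the head is "lamp" and the modifier is "monastery raven".
Within "monastery raven", the head is "raven" and the modifier is "monastery".
So the structure is [[citadel [[monastery raven] lamp]] scribe].

[[citadel [[monastery raven] lamp]] scribe]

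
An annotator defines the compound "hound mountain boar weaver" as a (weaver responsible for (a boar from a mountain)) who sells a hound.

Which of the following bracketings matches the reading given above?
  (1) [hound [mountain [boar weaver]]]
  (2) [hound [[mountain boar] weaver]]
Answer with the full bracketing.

The paraphrase's head is the "weaver" part ("mountain boar weaver"); its modifier is "hound".
That top-level split, carried through the inner groups, gives [hound [[mountain boar] weaver]].

[hound [[mountain boar] weaver]]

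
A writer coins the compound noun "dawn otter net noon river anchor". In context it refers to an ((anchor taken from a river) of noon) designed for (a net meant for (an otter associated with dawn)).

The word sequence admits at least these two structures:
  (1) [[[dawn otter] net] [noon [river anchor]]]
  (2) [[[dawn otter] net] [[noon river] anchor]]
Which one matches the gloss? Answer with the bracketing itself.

The paraphrase's head is the "anchor" part ("noon river anchor"); its modifier is "dawn otter net".
That top-level split, carried through the inner groups, gives [[[dawn otter] net] [noon [river anchor]]].

[[[dawn otter] net] [noon [river anchor]]]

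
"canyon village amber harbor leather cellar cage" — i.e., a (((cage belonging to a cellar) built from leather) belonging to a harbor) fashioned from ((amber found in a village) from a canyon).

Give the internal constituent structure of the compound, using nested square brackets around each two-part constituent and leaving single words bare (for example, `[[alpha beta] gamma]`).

[[canyon [village amber]] [harbor [leather [cellar cage]]]]

Whole compound: head "cage" (specifically "harbor leather cellar cage"), modifier "canyon village amber".
"canyon village amber" → head "amber" (specifically "village amber"), modifier "canyon".
"village amber" → head "amber", modifier "village".
"harbor leather cellar cage" → head "cage" (specifically "leather cellar cage"), modifier "harbor".
"leather cellar cage" → head "cage" (specifically "cellar cage"), modifier "leather".
"cellar cage" → head "cage", modifier "cellar".
Assembled: [[canyon [village amber]] [harbor [leather [cellar cage]]]].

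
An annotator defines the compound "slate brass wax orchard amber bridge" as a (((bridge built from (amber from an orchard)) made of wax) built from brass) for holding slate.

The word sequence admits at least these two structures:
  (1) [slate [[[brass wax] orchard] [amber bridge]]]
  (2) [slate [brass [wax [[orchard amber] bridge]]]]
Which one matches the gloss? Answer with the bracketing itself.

The paraphrase's head is the "bridge" part ("brass wax orchard amber bridge"); its modifier is "slate".
That top-level split, carried through the inner groups, gives [slate [brass [wax [[orchard amber] bridge]]]].

[slate [brass [wax [[orchard amber] bridge]]]]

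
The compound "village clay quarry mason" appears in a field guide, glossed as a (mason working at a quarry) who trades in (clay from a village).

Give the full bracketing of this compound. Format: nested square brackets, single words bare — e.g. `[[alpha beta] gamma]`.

[[village clay] [quarry mason]]

The outermost head in the paraphrase is "mason" (specifically "quarry mason"), modified by "village clay".
Within "village clay", the head is "clay" and the modifier is "village".
Within "quarry mason", the head is "mason" and the modifier is "quarry".
So the structure is [[village clay] [quarry mason]].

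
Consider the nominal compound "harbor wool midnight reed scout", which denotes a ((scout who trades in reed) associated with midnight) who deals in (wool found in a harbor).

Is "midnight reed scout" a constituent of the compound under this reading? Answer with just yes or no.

The paraphrase groups the words so that "midnight reed scout" is one unit: it corresponds to a single parenthesized sub-phrase.
The full structure is [[harbor wool] [midnight [reed scout]]], in which [midnight reed scout] is a constituent.

yes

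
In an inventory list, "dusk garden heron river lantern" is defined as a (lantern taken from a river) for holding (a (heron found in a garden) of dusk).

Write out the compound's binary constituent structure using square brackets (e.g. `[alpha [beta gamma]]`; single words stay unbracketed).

[[dusk [garden heron]] [river lantern]]

The outermost head in the paraphrase is "lantern" (specifically "river lantern"), modified by "dusk garden heron".
Within "dusk garden heron", the head is "heron" (specifically "garden heron") and the modifier is "dusk".
Within "garden heron", the head is "heron" and the modifier is "garden".
Within "river lantern", the head is "lantern" and the modifier is "river".
Putting it together: [[dusk [garden heron]] [river lantern]].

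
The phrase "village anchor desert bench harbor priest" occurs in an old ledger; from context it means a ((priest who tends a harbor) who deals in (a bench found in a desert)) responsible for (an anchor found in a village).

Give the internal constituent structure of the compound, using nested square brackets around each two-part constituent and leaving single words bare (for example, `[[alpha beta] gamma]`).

[[village anchor] [[desert bench] [harbor priest]]]

Overall it is a kind of priest (specifically "desert bench harbor priest"); the modifier is "village anchor".
"village anchor" → head "anchor", modifier "village".
"desert bench harbor priest" → head "priest" (specifically "harbor priest"), modifier "desert bench".
"desert bench" → head "bench", modifier "desert".
"harbor priest" → head "priest", modifier "harbor".
Putting it together: [[village anchor] [[desert bench] [harbor priest]]].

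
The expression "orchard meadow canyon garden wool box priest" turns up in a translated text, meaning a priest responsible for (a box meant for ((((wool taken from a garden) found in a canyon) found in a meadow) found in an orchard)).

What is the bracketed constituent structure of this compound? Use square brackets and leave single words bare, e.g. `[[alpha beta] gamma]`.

[[[orchard [meadow [canyon [garden wool]]]] box] priest]

Whole compound: head "priest", modifier "orchard meadow canyon garden wool box".
"orchard meadow canyon garden wool box" → head "box", modifier "orchard meadow canyon garden wool".
"orchard meadow canyon garden wool" → head "wool" (specifically "meadow canyon garden wool"), modifier "orchard".
"meadow canyon garden wool" → head "wool" (specifically "canyon garden wool"), modifier "meadow".
"canyon garden wool" → head "wool" (specifically "garden wool"), modifier "canyon".
"garden wool" → head "wool", modifier "garden".
Assembled: [[[orchard [meadow [canyon [garden wool]]]] box] priest].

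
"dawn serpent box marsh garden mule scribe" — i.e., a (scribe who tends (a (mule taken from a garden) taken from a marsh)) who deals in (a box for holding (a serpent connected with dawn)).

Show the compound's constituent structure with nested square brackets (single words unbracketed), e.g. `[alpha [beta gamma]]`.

[[[dawn serpent] box] [[marsh [garden mule]] scribe]]

The outermost head in the paraphrase is "scribe" (specifically "marsh garden mule scribe"), modified by "dawn serpent box".
"dawn serpent box" → head "box", modifier "dawn serpent".
"dawn serpent" → head "serpent", modifier "dawn".
"marsh garden mule scribe" → head "scribe", modifier "marsh garden mule".
"marsh garden mule" → head "mule" (specifically "garden mule"), modifier "marsh".
"garden mule" → head "mule", modifier "garden".
Putting it together: [[[dawn serpent] box] [[marsh [garden mule]] scribe]].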